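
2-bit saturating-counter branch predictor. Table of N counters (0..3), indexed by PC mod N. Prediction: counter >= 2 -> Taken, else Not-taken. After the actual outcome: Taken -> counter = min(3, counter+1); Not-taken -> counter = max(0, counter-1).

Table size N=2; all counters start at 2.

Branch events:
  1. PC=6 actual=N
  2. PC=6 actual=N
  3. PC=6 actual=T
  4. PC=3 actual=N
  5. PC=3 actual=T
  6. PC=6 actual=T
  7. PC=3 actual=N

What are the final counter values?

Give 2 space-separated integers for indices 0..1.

Ev 1: PC=6 idx=0 pred=T actual=N -> ctr[0]=1
Ev 2: PC=6 idx=0 pred=N actual=N -> ctr[0]=0
Ev 3: PC=6 idx=0 pred=N actual=T -> ctr[0]=1
Ev 4: PC=3 idx=1 pred=T actual=N -> ctr[1]=1
Ev 5: PC=3 idx=1 pred=N actual=T -> ctr[1]=2
Ev 6: PC=6 idx=0 pred=N actual=T -> ctr[0]=2
Ev 7: PC=3 idx=1 pred=T actual=N -> ctr[1]=1

Answer: 2 1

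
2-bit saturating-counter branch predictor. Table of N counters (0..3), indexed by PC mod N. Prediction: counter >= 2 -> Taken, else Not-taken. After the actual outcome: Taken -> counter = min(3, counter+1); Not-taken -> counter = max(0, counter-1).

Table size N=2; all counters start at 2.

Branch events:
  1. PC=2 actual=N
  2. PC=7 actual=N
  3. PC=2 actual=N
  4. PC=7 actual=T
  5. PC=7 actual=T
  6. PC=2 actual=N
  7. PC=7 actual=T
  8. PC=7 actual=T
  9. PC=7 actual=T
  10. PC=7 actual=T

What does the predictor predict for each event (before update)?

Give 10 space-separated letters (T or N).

Ev 1: PC=2 idx=0 pred=T actual=N -> ctr[0]=1
Ev 2: PC=7 idx=1 pred=T actual=N -> ctr[1]=1
Ev 3: PC=2 idx=0 pred=N actual=N -> ctr[0]=0
Ev 4: PC=7 idx=1 pred=N actual=T -> ctr[1]=2
Ev 5: PC=7 idx=1 pred=T actual=T -> ctr[1]=3
Ev 6: PC=2 idx=0 pred=N actual=N -> ctr[0]=0
Ev 7: PC=7 idx=1 pred=T actual=T -> ctr[1]=3
Ev 8: PC=7 idx=1 pred=T actual=T -> ctr[1]=3
Ev 9: PC=7 idx=1 pred=T actual=T -> ctr[1]=3
Ev 10: PC=7 idx=1 pred=T actual=T -> ctr[1]=3

Answer: T T N N T N T T T T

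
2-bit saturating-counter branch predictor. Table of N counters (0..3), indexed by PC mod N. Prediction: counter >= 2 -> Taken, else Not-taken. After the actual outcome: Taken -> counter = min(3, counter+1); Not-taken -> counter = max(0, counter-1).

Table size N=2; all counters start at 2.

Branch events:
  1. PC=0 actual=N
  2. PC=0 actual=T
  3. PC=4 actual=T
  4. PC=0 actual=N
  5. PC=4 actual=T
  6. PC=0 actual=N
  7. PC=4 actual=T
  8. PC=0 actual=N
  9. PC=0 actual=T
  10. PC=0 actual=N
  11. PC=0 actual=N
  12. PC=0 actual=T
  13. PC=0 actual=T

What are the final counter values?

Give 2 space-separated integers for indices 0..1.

Answer: 3 2

Derivation:
Ev 1: PC=0 idx=0 pred=T actual=N -> ctr[0]=1
Ev 2: PC=0 idx=0 pred=N actual=T -> ctr[0]=2
Ev 3: PC=4 idx=0 pred=T actual=T -> ctr[0]=3
Ev 4: PC=0 idx=0 pred=T actual=N -> ctr[0]=2
Ev 5: PC=4 idx=0 pred=T actual=T -> ctr[0]=3
Ev 6: PC=0 idx=0 pred=T actual=N -> ctr[0]=2
Ev 7: PC=4 idx=0 pred=T actual=T -> ctr[0]=3
Ev 8: PC=0 idx=0 pred=T actual=N -> ctr[0]=2
Ev 9: PC=0 idx=0 pred=T actual=T -> ctr[0]=3
Ev 10: PC=0 idx=0 pred=T actual=N -> ctr[0]=2
Ev 11: PC=0 idx=0 pred=T actual=N -> ctr[0]=1
Ev 12: PC=0 idx=0 pred=N actual=T -> ctr[0]=2
Ev 13: PC=0 idx=0 pred=T actual=T -> ctr[0]=3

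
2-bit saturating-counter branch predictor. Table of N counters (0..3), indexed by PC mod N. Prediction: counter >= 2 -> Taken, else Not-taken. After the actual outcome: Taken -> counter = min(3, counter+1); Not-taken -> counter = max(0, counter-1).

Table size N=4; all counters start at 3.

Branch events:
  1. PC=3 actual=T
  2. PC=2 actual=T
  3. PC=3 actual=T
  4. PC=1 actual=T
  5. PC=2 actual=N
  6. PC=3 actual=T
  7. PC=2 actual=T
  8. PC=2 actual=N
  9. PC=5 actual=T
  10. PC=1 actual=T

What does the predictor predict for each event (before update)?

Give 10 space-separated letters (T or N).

Ev 1: PC=3 idx=3 pred=T actual=T -> ctr[3]=3
Ev 2: PC=2 idx=2 pred=T actual=T -> ctr[2]=3
Ev 3: PC=3 idx=3 pred=T actual=T -> ctr[3]=3
Ev 4: PC=1 idx=1 pred=T actual=T -> ctr[1]=3
Ev 5: PC=2 idx=2 pred=T actual=N -> ctr[2]=2
Ev 6: PC=3 idx=3 pred=T actual=T -> ctr[3]=3
Ev 7: PC=2 idx=2 pred=T actual=T -> ctr[2]=3
Ev 8: PC=2 idx=2 pred=T actual=N -> ctr[2]=2
Ev 9: PC=5 idx=1 pred=T actual=T -> ctr[1]=3
Ev 10: PC=1 idx=1 pred=T actual=T -> ctr[1]=3

Answer: T T T T T T T T T T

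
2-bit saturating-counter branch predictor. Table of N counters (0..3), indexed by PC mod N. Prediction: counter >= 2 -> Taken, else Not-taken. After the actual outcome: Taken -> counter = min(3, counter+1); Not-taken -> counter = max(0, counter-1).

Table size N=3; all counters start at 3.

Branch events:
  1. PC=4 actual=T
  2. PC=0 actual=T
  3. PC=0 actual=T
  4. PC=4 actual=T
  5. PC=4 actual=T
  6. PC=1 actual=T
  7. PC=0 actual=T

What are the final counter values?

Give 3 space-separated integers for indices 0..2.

Answer: 3 3 3

Derivation:
Ev 1: PC=4 idx=1 pred=T actual=T -> ctr[1]=3
Ev 2: PC=0 idx=0 pred=T actual=T -> ctr[0]=3
Ev 3: PC=0 idx=0 pred=T actual=T -> ctr[0]=3
Ev 4: PC=4 idx=1 pred=T actual=T -> ctr[1]=3
Ev 5: PC=4 idx=1 pred=T actual=T -> ctr[1]=3
Ev 6: PC=1 idx=1 pred=T actual=T -> ctr[1]=3
Ev 7: PC=0 idx=0 pred=T actual=T -> ctr[0]=3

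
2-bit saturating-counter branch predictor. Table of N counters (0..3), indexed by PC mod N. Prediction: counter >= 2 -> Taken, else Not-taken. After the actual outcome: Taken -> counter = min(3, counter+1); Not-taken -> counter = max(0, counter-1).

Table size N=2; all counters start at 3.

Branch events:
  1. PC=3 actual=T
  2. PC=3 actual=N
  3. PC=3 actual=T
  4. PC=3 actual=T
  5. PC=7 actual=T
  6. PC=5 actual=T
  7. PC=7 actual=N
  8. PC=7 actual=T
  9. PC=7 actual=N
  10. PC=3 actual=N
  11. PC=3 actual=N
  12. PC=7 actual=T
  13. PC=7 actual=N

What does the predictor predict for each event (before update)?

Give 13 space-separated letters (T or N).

Answer: T T T T T T T T T T N N N

Derivation:
Ev 1: PC=3 idx=1 pred=T actual=T -> ctr[1]=3
Ev 2: PC=3 idx=1 pred=T actual=N -> ctr[1]=2
Ev 3: PC=3 idx=1 pred=T actual=T -> ctr[1]=3
Ev 4: PC=3 idx=1 pred=T actual=T -> ctr[1]=3
Ev 5: PC=7 idx=1 pred=T actual=T -> ctr[1]=3
Ev 6: PC=5 idx=1 pred=T actual=T -> ctr[1]=3
Ev 7: PC=7 idx=1 pred=T actual=N -> ctr[1]=2
Ev 8: PC=7 idx=1 pred=T actual=T -> ctr[1]=3
Ev 9: PC=7 idx=1 pred=T actual=N -> ctr[1]=2
Ev 10: PC=3 idx=1 pred=T actual=N -> ctr[1]=1
Ev 11: PC=3 idx=1 pred=N actual=N -> ctr[1]=0
Ev 12: PC=7 idx=1 pred=N actual=T -> ctr[1]=1
Ev 13: PC=7 idx=1 pred=N actual=N -> ctr[1]=0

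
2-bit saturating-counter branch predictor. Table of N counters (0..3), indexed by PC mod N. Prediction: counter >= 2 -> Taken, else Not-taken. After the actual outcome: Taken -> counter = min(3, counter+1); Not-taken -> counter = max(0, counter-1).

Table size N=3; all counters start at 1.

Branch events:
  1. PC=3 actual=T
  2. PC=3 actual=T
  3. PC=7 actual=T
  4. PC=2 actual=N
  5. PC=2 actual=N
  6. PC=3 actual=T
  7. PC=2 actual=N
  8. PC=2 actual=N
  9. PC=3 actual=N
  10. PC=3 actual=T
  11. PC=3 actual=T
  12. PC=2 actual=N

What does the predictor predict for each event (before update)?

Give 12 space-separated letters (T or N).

Answer: N T N N N T N N T T T N

Derivation:
Ev 1: PC=3 idx=0 pred=N actual=T -> ctr[0]=2
Ev 2: PC=3 idx=0 pred=T actual=T -> ctr[0]=3
Ev 3: PC=7 idx=1 pred=N actual=T -> ctr[1]=2
Ev 4: PC=2 idx=2 pred=N actual=N -> ctr[2]=0
Ev 5: PC=2 idx=2 pred=N actual=N -> ctr[2]=0
Ev 6: PC=3 idx=0 pred=T actual=T -> ctr[0]=3
Ev 7: PC=2 idx=2 pred=N actual=N -> ctr[2]=0
Ev 8: PC=2 idx=2 pred=N actual=N -> ctr[2]=0
Ev 9: PC=3 idx=0 pred=T actual=N -> ctr[0]=2
Ev 10: PC=3 idx=0 pred=T actual=T -> ctr[0]=3
Ev 11: PC=3 idx=0 pred=T actual=T -> ctr[0]=3
Ev 12: PC=2 idx=2 pred=N actual=N -> ctr[2]=0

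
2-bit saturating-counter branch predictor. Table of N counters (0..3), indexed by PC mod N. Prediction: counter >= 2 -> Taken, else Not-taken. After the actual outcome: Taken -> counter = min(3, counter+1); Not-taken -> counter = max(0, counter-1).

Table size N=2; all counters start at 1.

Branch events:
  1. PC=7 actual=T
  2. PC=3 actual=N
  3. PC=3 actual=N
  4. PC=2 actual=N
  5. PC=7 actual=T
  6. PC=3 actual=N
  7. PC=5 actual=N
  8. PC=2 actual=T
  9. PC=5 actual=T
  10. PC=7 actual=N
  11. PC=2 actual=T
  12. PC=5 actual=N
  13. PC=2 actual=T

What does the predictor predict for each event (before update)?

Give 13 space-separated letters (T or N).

Ev 1: PC=7 idx=1 pred=N actual=T -> ctr[1]=2
Ev 2: PC=3 idx=1 pred=T actual=N -> ctr[1]=1
Ev 3: PC=3 idx=1 pred=N actual=N -> ctr[1]=0
Ev 4: PC=2 idx=0 pred=N actual=N -> ctr[0]=0
Ev 5: PC=7 idx=1 pred=N actual=T -> ctr[1]=1
Ev 6: PC=3 idx=1 pred=N actual=N -> ctr[1]=0
Ev 7: PC=5 idx=1 pred=N actual=N -> ctr[1]=0
Ev 8: PC=2 idx=0 pred=N actual=T -> ctr[0]=1
Ev 9: PC=5 idx=1 pred=N actual=T -> ctr[1]=1
Ev 10: PC=7 idx=1 pred=N actual=N -> ctr[1]=0
Ev 11: PC=2 idx=0 pred=N actual=T -> ctr[0]=2
Ev 12: PC=5 idx=1 pred=N actual=N -> ctr[1]=0
Ev 13: PC=2 idx=0 pred=T actual=T -> ctr[0]=3

Answer: N T N N N N N N N N N N T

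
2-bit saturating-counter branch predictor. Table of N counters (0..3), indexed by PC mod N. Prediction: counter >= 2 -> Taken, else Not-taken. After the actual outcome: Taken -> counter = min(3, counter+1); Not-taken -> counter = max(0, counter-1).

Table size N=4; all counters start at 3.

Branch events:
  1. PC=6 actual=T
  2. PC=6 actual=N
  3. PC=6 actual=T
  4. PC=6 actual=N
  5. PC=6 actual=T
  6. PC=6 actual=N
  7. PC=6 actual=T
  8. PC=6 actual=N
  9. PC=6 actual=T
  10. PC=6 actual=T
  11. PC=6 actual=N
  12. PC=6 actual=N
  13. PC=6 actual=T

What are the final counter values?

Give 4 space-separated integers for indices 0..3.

Answer: 3 3 2 3

Derivation:
Ev 1: PC=6 idx=2 pred=T actual=T -> ctr[2]=3
Ev 2: PC=6 idx=2 pred=T actual=N -> ctr[2]=2
Ev 3: PC=6 idx=2 pred=T actual=T -> ctr[2]=3
Ev 4: PC=6 idx=2 pred=T actual=N -> ctr[2]=2
Ev 5: PC=6 idx=2 pred=T actual=T -> ctr[2]=3
Ev 6: PC=6 idx=2 pred=T actual=N -> ctr[2]=2
Ev 7: PC=6 idx=2 pred=T actual=T -> ctr[2]=3
Ev 8: PC=6 idx=2 pred=T actual=N -> ctr[2]=2
Ev 9: PC=6 idx=2 pred=T actual=T -> ctr[2]=3
Ev 10: PC=6 idx=2 pred=T actual=T -> ctr[2]=3
Ev 11: PC=6 idx=2 pred=T actual=N -> ctr[2]=2
Ev 12: PC=6 idx=2 pred=T actual=N -> ctr[2]=1
Ev 13: PC=6 idx=2 pred=N actual=T -> ctr[2]=2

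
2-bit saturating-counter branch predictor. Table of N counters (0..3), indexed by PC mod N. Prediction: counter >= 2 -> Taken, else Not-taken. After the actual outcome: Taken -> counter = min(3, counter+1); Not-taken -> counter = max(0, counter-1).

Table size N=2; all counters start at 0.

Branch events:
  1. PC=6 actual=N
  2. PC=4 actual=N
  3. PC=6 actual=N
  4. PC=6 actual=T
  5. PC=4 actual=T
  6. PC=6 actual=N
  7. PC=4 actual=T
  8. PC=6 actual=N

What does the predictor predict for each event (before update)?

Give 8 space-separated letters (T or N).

Ev 1: PC=6 idx=0 pred=N actual=N -> ctr[0]=0
Ev 2: PC=4 idx=0 pred=N actual=N -> ctr[0]=0
Ev 3: PC=6 idx=0 pred=N actual=N -> ctr[0]=0
Ev 4: PC=6 idx=0 pred=N actual=T -> ctr[0]=1
Ev 5: PC=4 idx=0 pred=N actual=T -> ctr[0]=2
Ev 6: PC=6 idx=0 pred=T actual=N -> ctr[0]=1
Ev 7: PC=4 idx=0 pred=N actual=T -> ctr[0]=2
Ev 8: PC=6 idx=0 pred=T actual=N -> ctr[0]=1

Answer: N N N N N T N T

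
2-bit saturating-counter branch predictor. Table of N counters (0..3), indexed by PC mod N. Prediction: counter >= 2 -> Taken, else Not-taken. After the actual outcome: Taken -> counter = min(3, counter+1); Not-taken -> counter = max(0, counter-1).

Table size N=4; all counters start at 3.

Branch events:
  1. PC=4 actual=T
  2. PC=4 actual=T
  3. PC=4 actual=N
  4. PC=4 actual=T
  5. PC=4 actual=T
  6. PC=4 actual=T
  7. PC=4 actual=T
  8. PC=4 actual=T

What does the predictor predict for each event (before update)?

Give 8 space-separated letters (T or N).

Ev 1: PC=4 idx=0 pred=T actual=T -> ctr[0]=3
Ev 2: PC=4 idx=0 pred=T actual=T -> ctr[0]=3
Ev 3: PC=4 idx=0 pred=T actual=N -> ctr[0]=2
Ev 4: PC=4 idx=0 pred=T actual=T -> ctr[0]=3
Ev 5: PC=4 idx=0 pred=T actual=T -> ctr[0]=3
Ev 6: PC=4 idx=0 pred=T actual=T -> ctr[0]=3
Ev 7: PC=4 idx=0 pred=T actual=T -> ctr[0]=3
Ev 8: PC=4 idx=0 pred=T actual=T -> ctr[0]=3

Answer: T T T T T T T T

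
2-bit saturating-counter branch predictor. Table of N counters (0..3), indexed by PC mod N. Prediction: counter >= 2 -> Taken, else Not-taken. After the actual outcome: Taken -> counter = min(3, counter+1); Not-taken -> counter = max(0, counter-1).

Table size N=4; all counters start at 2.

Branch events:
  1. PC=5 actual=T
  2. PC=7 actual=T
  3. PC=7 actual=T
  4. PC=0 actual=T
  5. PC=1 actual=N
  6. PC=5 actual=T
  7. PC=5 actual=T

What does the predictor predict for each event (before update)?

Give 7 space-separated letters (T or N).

Answer: T T T T T T T

Derivation:
Ev 1: PC=5 idx=1 pred=T actual=T -> ctr[1]=3
Ev 2: PC=7 idx=3 pred=T actual=T -> ctr[3]=3
Ev 3: PC=7 idx=3 pred=T actual=T -> ctr[3]=3
Ev 4: PC=0 idx=0 pred=T actual=T -> ctr[0]=3
Ev 5: PC=1 idx=1 pred=T actual=N -> ctr[1]=2
Ev 6: PC=5 idx=1 pred=T actual=T -> ctr[1]=3
Ev 7: PC=5 idx=1 pred=T actual=T -> ctr[1]=3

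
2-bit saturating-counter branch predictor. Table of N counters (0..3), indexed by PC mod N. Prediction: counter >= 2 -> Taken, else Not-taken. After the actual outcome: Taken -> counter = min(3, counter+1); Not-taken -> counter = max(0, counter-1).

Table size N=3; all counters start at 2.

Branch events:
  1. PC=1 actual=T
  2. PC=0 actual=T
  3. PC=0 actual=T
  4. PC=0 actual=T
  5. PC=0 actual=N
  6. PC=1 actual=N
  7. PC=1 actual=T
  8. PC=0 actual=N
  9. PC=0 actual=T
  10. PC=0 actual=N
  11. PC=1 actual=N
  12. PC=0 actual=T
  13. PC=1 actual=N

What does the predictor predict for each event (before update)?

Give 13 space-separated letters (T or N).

Answer: T T T T T T T T N T T N T

Derivation:
Ev 1: PC=1 idx=1 pred=T actual=T -> ctr[1]=3
Ev 2: PC=0 idx=0 pred=T actual=T -> ctr[0]=3
Ev 3: PC=0 idx=0 pred=T actual=T -> ctr[0]=3
Ev 4: PC=0 idx=0 pred=T actual=T -> ctr[0]=3
Ev 5: PC=0 idx=0 pred=T actual=N -> ctr[0]=2
Ev 6: PC=1 idx=1 pred=T actual=N -> ctr[1]=2
Ev 7: PC=1 idx=1 pred=T actual=T -> ctr[1]=3
Ev 8: PC=0 idx=0 pred=T actual=N -> ctr[0]=1
Ev 9: PC=0 idx=0 pred=N actual=T -> ctr[0]=2
Ev 10: PC=0 idx=0 pred=T actual=N -> ctr[0]=1
Ev 11: PC=1 idx=1 pred=T actual=N -> ctr[1]=2
Ev 12: PC=0 idx=0 pred=N actual=T -> ctr[0]=2
Ev 13: PC=1 idx=1 pred=T actual=N -> ctr[1]=1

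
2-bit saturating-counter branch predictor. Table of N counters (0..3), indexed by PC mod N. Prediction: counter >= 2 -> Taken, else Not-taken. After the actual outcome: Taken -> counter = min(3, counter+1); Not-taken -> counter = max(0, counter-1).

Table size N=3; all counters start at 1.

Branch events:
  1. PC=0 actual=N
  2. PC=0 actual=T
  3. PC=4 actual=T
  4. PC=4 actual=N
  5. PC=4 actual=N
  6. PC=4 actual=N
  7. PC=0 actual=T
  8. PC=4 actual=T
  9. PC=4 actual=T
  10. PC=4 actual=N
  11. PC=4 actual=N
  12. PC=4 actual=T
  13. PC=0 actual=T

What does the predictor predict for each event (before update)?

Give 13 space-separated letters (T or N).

Answer: N N N T N N N N N T N N T

Derivation:
Ev 1: PC=0 idx=0 pred=N actual=N -> ctr[0]=0
Ev 2: PC=0 idx=0 pred=N actual=T -> ctr[0]=1
Ev 3: PC=4 idx=1 pred=N actual=T -> ctr[1]=2
Ev 4: PC=4 idx=1 pred=T actual=N -> ctr[1]=1
Ev 5: PC=4 idx=1 pred=N actual=N -> ctr[1]=0
Ev 6: PC=4 idx=1 pred=N actual=N -> ctr[1]=0
Ev 7: PC=0 idx=0 pred=N actual=T -> ctr[0]=2
Ev 8: PC=4 idx=1 pred=N actual=T -> ctr[1]=1
Ev 9: PC=4 idx=1 pred=N actual=T -> ctr[1]=2
Ev 10: PC=4 idx=1 pred=T actual=N -> ctr[1]=1
Ev 11: PC=4 idx=1 pred=N actual=N -> ctr[1]=0
Ev 12: PC=4 idx=1 pred=N actual=T -> ctr[1]=1
Ev 13: PC=0 idx=0 pred=T actual=T -> ctr[0]=3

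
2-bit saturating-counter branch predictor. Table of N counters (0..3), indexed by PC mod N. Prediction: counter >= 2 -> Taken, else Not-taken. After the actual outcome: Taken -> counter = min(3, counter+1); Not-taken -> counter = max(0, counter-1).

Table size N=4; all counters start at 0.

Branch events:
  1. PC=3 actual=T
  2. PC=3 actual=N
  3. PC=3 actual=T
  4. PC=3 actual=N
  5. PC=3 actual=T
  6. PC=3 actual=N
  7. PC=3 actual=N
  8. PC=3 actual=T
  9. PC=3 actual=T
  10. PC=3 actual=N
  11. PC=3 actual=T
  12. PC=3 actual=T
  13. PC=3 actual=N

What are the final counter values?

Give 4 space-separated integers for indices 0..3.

Ev 1: PC=3 idx=3 pred=N actual=T -> ctr[3]=1
Ev 2: PC=3 idx=3 pred=N actual=N -> ctr[3]=0
Ev 3: PC=3 idx=3 pred=N actual=T -> ctr[3]=1
Ev 4: PC=3 idx=3 pred=N actual=N -> ctr[3]=0
Ev 5: PC=3 idx=3 pred=N actual=T -> ctr[3]=1
Ev 6: PC=3 idx=3 pred=N actual=N -> ctr[3]=0
Ev 7: PC=3 idx=3 pred=N actual=N -> ctr[3]=0
Ev 8: PC=3 idx=3 pred=N actual=T -> ctr[3]=1
Ev 9: PC=3 idx=3 pred=N actual=T -> ctr[3]=2
Ev 10: PC=3 idx=3 pred=T actual=N -> ctr[3]=1
Ev 11: PC=3 idx=3 pred=N actual=T -> ctr[3]=2
Ev 12: PC=3 idx=3 pred=T actual=T -> ctr[3]=3
Ev 13: PC=3 idx=3 pred=T actual=N -> ctr[3]=2

Answer: 0 0 0 2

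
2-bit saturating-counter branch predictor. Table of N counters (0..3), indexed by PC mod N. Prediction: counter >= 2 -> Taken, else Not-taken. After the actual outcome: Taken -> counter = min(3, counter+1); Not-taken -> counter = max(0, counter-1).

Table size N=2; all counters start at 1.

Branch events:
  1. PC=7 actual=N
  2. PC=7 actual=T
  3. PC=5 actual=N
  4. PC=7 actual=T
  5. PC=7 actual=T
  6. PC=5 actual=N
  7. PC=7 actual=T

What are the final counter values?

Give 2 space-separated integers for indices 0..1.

Ev 1: PC=7 idx=1 pred=N actual=N -> ctr[1]=0
Ev 2: PC=7 idx=1 pred=N actual=T -> ctr[1]=1
Ev 3: PC=5 idx=1 pred=N actual=N -> ctr[1]=0
Ev 4: PC=7 idx=1 pred=N actual=T -> ctr[1]=1
Ev 5: PC=7 idx=1 pred=N actual=T -> ctr[1]=2
Ev 6: PC=5 idx=1 pred=T actual=N -> ctr[1]=1
Ev 7: PC=7 idx=1 pred=N actual=T -> ctr[1]=2

Answer: 1 2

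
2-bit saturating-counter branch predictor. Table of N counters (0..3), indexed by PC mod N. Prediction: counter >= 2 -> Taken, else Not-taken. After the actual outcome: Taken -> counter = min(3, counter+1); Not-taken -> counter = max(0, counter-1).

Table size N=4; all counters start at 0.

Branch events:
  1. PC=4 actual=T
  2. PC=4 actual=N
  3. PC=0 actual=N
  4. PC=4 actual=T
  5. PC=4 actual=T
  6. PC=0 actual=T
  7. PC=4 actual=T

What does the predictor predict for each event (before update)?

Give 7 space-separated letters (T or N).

Answer: N N N N N T T

Derivation:
Ev 1: PC=4 idx=0 pred=N actual=T -> ctr[0]=1
Ev 2: PC=4 idx=0 pred=N actual=N -> ctr[0]=0
Ev 3: PC=0 idx=0 pred=N actual=N -> ctr[0]=0
Ev 4: PC=4 idx=0 pred=N actual=T -> ctr[0]=1
Ev 5: PC=4 idx=0 pred=N actual=T -> ctr[0]=2
Ev 6: PC=0 idx=0 pred=T actual=T -> ctr[0]=3
Ev 7: PC=4 idx=0 pred=T actual=T -> ctr[0]=3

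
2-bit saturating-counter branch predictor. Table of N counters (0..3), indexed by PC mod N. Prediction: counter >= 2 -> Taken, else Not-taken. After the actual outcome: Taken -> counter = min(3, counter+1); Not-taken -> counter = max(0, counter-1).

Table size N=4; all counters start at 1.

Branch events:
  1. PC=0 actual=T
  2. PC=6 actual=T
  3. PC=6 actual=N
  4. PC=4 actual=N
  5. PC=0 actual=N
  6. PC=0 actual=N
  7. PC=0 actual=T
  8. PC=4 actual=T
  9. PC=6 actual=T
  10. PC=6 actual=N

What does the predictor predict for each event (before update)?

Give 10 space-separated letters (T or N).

Answer: N N T T N N N N N T

Derivation:
Ev 1: PC=0 idx=0 pred=N actual=T -> ctr[0]=2
Ev 2: PC=6 idx=2 pred=N actual=T -> ctr[2]=2
Ev 3: PC=6 idx=2 pred=T actual=N -> ctr[2]=1
Ev 4: PC=4 idx=0 pred=T actual=N -> ctr[0]=1
Ev 5: PC=0 idx=0 pred=N actual=N -> ctr[0]=0
Ev 6: PC=0 idx=0 pred=N actual=N -> ctr[0]=0
Ev 7: PC=0 idx=0 pred=N actual=T -> ctr[0]=1
Ev 8: PC=4 idx=0 pred=N actual=T -> ctr[0]=2
Ev 9: PC=6 idx=2 pred=N actual=T -> ctr[2]=2
Ev 10: PC=6 idx=2 pred=T actual=N -> ctr[2]=1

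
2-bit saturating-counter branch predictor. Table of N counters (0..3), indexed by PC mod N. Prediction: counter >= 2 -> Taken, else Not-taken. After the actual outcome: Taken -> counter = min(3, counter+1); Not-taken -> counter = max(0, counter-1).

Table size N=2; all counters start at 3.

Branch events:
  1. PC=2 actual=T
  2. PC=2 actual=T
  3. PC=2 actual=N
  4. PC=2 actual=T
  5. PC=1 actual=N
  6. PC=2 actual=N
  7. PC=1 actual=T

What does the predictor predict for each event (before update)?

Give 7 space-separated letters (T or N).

Answer: T T T T T T T

Derivation:
Ev 1: PC=2 idx=0 pred=T actual=T -> ctr[0]=3
Ev 2: PC=2 idx=0 pred=T actual=T -> ctr[0]=3
Ev 3: PC=2 idx=0 pred=T actual=N -> ctr[0]=2
Ev 4: PC=2 idx=0 pred=T actual=T -> ctr[0]=3
Ev 5: PC=1 idx=1 pred=T actual=N -> ctr[1]=2
Ev 6: PC=2 idx=0 pred=T actual=N -> ctr[0]=2
Ev 7: PC=1 idx=1 pred=T actual=T -> ctr[1]=3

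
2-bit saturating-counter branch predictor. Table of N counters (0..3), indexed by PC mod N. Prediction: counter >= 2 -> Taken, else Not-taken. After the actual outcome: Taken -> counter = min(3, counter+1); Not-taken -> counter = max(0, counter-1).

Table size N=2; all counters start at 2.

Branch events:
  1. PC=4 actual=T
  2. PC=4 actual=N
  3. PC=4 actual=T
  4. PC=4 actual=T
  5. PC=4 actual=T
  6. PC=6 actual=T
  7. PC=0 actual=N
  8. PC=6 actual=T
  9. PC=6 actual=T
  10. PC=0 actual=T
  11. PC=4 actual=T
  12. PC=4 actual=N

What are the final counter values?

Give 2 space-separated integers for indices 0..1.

Answer: 2 2

Derivation:
Ev 1: PC=4 idx=0 pred=T actual=T -> ctr[0]=3
Ev 2: PC=4 idx=0 pred=T actual=N -> ctr[0]=2
Ev 3: PC=4 idx=0 pred=T actual=T -> ctr[0]=3
Ev 4: PC=4 idx=0 pred=T actual=T -> ctr[0]=3
Ev 5: PC=4 idx=0 pred=T actual=T -> ctr[0]=3
Ev 6: PC=6 idx=0 pred=T actual=T -> ctr[0]=3
Ev 7: PC=0 idx=0 pred=T actual=N -> ctr[0]=2
Ev 8: PC=6 idx=0 pred=T actual=T -> ctr[0]=3
Ev 9: PC=6 idx=0 pred=T actual=T -> ctr[0]=3
Ev 10: PC=0 idx=0 pred=T actual=T -> ctr[0]=3
Ev 11: PC=4 idx=0 pred=T actual=T -> ctr[0]=3
Ev 12: PC=4 idx=0 pred=T actual=N -> ctr[0]=2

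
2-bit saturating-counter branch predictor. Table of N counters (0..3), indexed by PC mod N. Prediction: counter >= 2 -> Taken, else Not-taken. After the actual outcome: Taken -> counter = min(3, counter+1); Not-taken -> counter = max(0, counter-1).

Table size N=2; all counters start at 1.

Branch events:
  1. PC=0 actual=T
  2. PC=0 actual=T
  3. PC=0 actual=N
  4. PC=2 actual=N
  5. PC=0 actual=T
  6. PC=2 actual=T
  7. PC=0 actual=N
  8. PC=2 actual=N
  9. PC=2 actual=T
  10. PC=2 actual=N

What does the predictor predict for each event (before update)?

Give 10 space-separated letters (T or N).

Answer: N T T T N T T T N T

Derivation:
Ev 1: PC=0 idx=0 pred=N actual=T -> ctr[0]=2
Ev 2: PC=0 idx=0 pred=T actual=T -> ctr[0]=3
Ev 3: PC=0 idx=0 pred=T actual=N -> ctr[0]=2
Ev 4: PC=2 idx=0 pred=T actual=N -> ctr[0]=1
Ev 5: PC=0 idx=0 pred=N actual=T -> ctr[0]=2
Ev 6: PC=2 idx=0 pred=T actual=T -> ctr[0]=3
Ev 7: PC=0 idx=0 pred=T actual=N -> ctr[0]=2
Ev 8: PC=2 idx=0 pred=T actual=N -> ctr[0]=1
Ev 9: PC=2 idx=0 pred=N actual=T -> ctr[0]=2
Ev 10: PC=2 idx=0 pred=T actual=N -> ctr[0]=1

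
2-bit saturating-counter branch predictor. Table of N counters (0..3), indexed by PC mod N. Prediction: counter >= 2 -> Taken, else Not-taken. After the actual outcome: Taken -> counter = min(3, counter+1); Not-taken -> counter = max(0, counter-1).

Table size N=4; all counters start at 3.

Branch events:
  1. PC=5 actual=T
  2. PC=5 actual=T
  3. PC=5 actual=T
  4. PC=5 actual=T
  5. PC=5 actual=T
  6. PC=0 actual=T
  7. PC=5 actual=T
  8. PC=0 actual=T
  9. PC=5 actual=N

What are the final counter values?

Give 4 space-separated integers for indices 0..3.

Ev 1: PC=5 idx=1 pred=T actual=T -> ctr[1]=3
Ev 2: PC=5 idx=1 pred=T actual=T -> ctr[1]=3
Ev 3: PC=5 idx=1 pred=T actual=T -> ctr[1]=3
Ev 4: PC=5 idx=1 pred=T actual=T -> ctr[1]=3
Ev 5: PC=5 idx=1 pred=T actual=T -> ctr[1]=3
Ev 6: PC=0 idx=0 pred=T actual=T -> ctr[0]=3
Ev 7: PC=5 idx=1 pred=T actual=T -> ctr[1]=3
Ev 8: PC=0 idx=0 pred=T actual=T -> ctr[0]=3
Ev 9: PC=5 idx=1 pred=T actual=N -> ctr[1]=2

Answer: 3 2 3 3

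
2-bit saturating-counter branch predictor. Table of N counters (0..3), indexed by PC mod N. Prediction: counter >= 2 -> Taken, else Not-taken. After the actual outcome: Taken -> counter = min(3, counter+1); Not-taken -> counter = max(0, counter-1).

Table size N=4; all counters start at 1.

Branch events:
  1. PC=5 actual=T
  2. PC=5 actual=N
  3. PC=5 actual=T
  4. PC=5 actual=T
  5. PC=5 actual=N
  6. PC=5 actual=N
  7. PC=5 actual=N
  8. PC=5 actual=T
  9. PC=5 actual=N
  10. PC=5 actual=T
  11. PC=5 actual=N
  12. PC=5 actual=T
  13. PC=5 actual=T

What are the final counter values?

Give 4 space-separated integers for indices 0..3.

Ev 1: PC=5 idx=1 pred=N actual=T -> ctr[1]=2
Ev 2: PC=5 idx=1 pred=T actual=N -> ctr[1]=1
Ev 3: PC=5 idx=1 pred=N actual=T -> ctr[1]=2
Ev 4: PC=5 idx=1 pred=T actual=T -> ctr[1]=3
Ev 5: PC=5 idx=1 pred=T actual=N -> ctr[1]=2
Ev 6: PC=5 idx=1 pred=T actual=N -> ctr[1]=1
Ev 7: PC=5 idx=1 pred=N actual=N -> ctr[1]=0
Ev 8: PC=5 idx=1 pred=N actual=T -> ctr[1]=1
Ev 9: PC=5 idx=1 pred=N actual=N -> ctr[1]=0
Ev 10: PC=5 idx=1 pred=N actual=T -> ctr[1]=1
Ev 11: PC=5 idx=1 pred=N actual=N -> ctr[1]=0
Ev 12: PC=5 idx=1 pred=N actual=T -> ctr[1]=1
Ev 13: PC=5 idx=1 pred=N actual=T -> ctr[1]=2

Answer: 1 2 1 1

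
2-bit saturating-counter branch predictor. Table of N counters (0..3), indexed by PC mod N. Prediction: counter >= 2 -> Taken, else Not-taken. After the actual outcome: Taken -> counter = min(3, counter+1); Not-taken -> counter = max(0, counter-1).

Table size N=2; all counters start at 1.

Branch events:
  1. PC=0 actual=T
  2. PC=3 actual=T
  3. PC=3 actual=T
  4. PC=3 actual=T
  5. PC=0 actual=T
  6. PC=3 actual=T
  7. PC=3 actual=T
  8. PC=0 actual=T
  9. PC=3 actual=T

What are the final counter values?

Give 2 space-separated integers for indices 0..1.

Answer: 3 3

Derivation:
Ev 1: PC=0 idx=0 pred=N actual=T -> ctr[0]=2
Ev 2: PC=3 idx=1 pred=N actual=T -> ctr[1]=2
Ev 3: PC=3 idx=1 pred=T actual=T -> ctr[1]=3
Ev 4: PC=3 idx=1 pred=T actual=T -> ctr[1]=3
Ev 5: PC=0 idx=0 pred=T actual=T -> ctr[0]=3
Ev 6: PC=3 idx=1 pred=T actual=T -> ctr[1]=3
Ev 7: PC=3 idx=1 pred=T actual=T -> ctr[1]=3
Ev 8: PC=0 idx=0 pred=T actual=T -> ctr[0]=3
Ev 9: PC=3 idx=1 pred=T actual=T -> ctr[1]=3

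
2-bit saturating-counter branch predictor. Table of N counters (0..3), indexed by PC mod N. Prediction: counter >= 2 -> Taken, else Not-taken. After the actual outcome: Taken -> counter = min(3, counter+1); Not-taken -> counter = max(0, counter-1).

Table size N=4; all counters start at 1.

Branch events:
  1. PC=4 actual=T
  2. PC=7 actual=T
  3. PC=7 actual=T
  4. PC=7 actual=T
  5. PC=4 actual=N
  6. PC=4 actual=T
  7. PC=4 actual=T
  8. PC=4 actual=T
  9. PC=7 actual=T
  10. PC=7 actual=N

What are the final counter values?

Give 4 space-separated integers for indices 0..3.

Ev 1: PC=4 idx=0 pred=N actual=T -> ctr[0]=2
Ev 2: PC=7 idx=3 pred=N actual=T -> ctr[3]=2
Ev 3: PC=7 idx=3 pred=T actual=T -> ctr[3]=3
Ev 4: PC=7 idx=3 pred=T actual=T -> ctr[3]=3
Ev 5: PC=4 idx=0 pred=T actual=N -> ctr[0]=1
Ev 6: PC=4 idx=0 pred=N actual=T -> ctr[0]=2
Ev 7: PC=4 idx=0 pred=T actual=T -> ctr[0]=3
Ev 8: PC=4 idx=0 pred=T actual=T -> ctr[0]=3
Ev 9: PC=7 idx=3 pred=T actual=T -> ctr[3]=3
Ev 10: PC=7 idx=3 pred=T actual=N -> ctr[3]=2

Answer: 3 1 1 2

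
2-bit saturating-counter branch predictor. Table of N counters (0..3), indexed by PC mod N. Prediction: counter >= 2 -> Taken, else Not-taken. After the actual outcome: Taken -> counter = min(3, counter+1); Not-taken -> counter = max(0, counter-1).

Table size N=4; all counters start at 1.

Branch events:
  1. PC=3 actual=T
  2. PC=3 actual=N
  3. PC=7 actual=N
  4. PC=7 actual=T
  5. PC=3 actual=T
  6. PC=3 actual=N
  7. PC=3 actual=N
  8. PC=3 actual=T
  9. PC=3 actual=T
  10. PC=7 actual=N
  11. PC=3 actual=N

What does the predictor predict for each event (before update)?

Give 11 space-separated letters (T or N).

Answer: N T N N N T N N N T N

Derivation:
Ev 1: PC=3 idx=3 pred=N actual=T -> ctr[3]=2
Ev 2: PC=3 idx=3 pred=T actual=N -> ctr[3]=1
Ev 3: PC=7 idx=3 pred=N actual=N -> ctr[3]=0
Ev 4: PC=7 idx=3 pred=N actual=T -> ctr[3]=1
Ev 5: PC=3 idx=3 pred=N actual=T -> ctr[3]=2
Ev 6: PC=3 idx=3 pred=T actual=N -> ctr[3]=1
Ev 7: PC=3 idx=3 pred=N actual=N -> ctr[3]=0
Ev 8: PC=3 idx=3 pred=N actual=T -> ctr[3]=1
Ev 9: PC=3 idx=3 pred=N actual=T -> ctr[3]=2
Ev 10: PC=7 idx=3 pred=T actual=N -> ctr[3]=1
Ev 11: PC=3 idx=3 pred=N actual=N -> ctr[3]=0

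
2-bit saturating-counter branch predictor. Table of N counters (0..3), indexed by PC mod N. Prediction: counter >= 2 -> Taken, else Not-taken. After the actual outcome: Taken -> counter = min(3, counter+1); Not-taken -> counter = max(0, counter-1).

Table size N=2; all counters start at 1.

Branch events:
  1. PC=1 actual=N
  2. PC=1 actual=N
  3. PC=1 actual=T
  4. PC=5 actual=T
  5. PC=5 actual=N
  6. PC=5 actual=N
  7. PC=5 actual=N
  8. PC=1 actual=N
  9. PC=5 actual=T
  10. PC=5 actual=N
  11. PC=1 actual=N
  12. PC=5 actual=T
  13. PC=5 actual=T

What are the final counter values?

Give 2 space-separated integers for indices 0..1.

Answer: 1 2

Derivation:
Ev 1: PC=1 idx=1 pred=N actual=N -> ctr[1]=0
Ev 2: PC=1 idx=1 pred=N actual=N -> ctr[1]=0
Ev 3: PC=1 idx=1 pred=N actual=T -> ctr[1]=1
Ev 4: PC=5 idx=1 pred=N actual=T -> ctr[1]=2
Ev 5: PC=5 idx=1 pred=T actual=N -> ctr[1]=1
Ev 6: PC=5 idx=1 pred=N actual=N -> ctr[1]=0
Ev 7: PC=5 idx=1 pred=N actual=N -> ctr[1]=0
Ev 8: PC=1 idx=1 pred=N actual=N -> ctr[1]=0
Ev 9: PC=5 idx=1 pred=N actual=T -> ctr[1]=1
Ev 10: PC=5 idx=1 pred=N actual=N -> ctr[1]=0
Ev 11: PC=1 idx=1 pred=N actual=N -> ctr[1]=0
Ev 12: PC=5 idx=1 pred=N actual=T -> ctr[1]=1
Ev 13: PC=5 idx=1 pred=N actual=T -> ctr[1]=2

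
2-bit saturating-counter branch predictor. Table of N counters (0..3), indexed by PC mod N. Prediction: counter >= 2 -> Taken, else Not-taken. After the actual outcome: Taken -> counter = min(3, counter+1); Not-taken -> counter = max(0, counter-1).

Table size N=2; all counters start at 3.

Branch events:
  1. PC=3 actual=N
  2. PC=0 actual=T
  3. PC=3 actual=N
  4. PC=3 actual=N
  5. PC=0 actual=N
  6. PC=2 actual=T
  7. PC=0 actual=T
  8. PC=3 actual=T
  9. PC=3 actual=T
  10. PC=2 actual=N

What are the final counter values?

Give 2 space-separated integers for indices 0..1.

Answer: 2 2

Derivation:
Ev 1: PC=3 idx=1 pred=T actual=N -> ctr[1]=2
Ev 2: PC=0 idx=0 pred=T actual=T -> ctr[0]=3
Ev 3: PC=3 idx=1 pred=T actual=N -> ctr[1]=1
Ev 4: PC=3 idx=1 pred=N actual=N -> ctr[1]=0
Ev 5: PC=0 idx=0 pred=T actual=N -> ctr[0]=2
Ev 6: PC=2 idx=0 pred=T actual=T -> ctr[0]=3
Ev 7: PC=0 idx=0 pred=T actual=T -> ctr[0]=3
Ev 8: PC=3 idx=1 pred=N actual=T -> ctr[1]=1
Ev 9: PC=3 idx=1 pred=N actual=T -> ctr[1]=2
Ev 10: PC=2 idx=0 pred=T actual=N -> ctr[0]=2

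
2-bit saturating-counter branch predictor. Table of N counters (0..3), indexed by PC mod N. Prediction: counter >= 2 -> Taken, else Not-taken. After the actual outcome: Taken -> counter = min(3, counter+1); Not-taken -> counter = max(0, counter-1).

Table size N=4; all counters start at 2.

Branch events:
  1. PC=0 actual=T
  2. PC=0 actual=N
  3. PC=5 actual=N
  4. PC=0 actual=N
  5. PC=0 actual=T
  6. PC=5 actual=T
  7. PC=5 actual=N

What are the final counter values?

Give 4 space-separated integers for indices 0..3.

Ev 1: PC=0 idx=0 pred=T actual=T -> ctr[0]=3
Ev 2: PC=0 idx=0 pred=T actual=N -> ctr[0]=2
Ev 3: PC=5 idx=1 pred=T actual=N -> ctr[1]=1
Ev 4: PC=0 idx=0 pred=T actual=N -> ctr[0]=1
Ev 5: PC=0 idx=0 pred=N actual=T -> ctr[0]=2
Ev 6: PC=5 idx=1 pred=N actual=T -> ctr[1]=2
Ev 7: PC=5 idx=1 pred=T actual=N -> ctr[1]=1

Answer: 2 1 2 2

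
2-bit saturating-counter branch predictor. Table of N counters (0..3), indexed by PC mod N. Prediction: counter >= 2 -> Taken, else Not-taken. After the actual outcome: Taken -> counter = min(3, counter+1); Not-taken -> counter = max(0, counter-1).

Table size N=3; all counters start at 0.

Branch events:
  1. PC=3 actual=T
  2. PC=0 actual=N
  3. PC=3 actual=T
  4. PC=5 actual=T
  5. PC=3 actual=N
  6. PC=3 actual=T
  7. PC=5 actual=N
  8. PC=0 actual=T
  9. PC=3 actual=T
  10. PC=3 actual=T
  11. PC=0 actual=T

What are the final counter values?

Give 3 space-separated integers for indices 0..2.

Answer: 3 0 0

Derivation:
Ev 1: PC=3 idx=0 pred=N actual=T -> ctr[0]=1
Ev 2: PC=0 idx=0 pred=N actual=N -> ctr[0]=0
Ev 3: PC=3 idx=0 pred=N actual=T -> ctr[0]=1
Ev 4: PC=5 idx=2 pred=N actual=T -> ctr[2]=1
Ev 5: PC=3 idx=0 pred=N actual=N -> ctr[0]=0
Ev 6: PC=3 idx=0 pred=N actual=T -> ctr[0]=1
Ev 7: PC=5 idx=2 pred=N actual=N -> ctr[2]=0
Ev 8: PC=0 idx=0 pred=N actual=T -> ctr[0]=2
Ev 9: PC=3 idx=0 pred=T actual=T -> ctr[0]=3
Ev 10: PC=3 idx=0 pred=T actual=T -> ctr[0]=3
Ev 11: PC=0 idx=0 pred=T actual=T -> ctr[0]=3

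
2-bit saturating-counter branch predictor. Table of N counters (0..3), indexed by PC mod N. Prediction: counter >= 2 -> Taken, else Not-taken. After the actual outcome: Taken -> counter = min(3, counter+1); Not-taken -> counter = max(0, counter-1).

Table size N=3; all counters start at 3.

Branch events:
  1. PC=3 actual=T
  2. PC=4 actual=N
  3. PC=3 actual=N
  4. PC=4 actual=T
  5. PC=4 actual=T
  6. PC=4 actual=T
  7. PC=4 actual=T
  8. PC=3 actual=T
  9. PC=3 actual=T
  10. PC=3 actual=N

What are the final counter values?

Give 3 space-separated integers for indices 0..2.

Ev 1: PC=3 idx=0 pred=T actual=T -> ctr[0]=3
Ev 2: PC=4 idx=1 pred=T actual=N -> ctr[1]=2
Ev 3: PC=3 idx=0 pred=T actual=N -> ctr[0]=2
Ev 4: PC=4 idx=1 pred=T actual=T -> ctr[1]=3
Ev 5: PC=4 idx=1 pred=T actual=T -> ctr[1]=3
Ev 6: PC=4 idx=1 pred=T actual=T -> ctr[1]=3
Ev 7: PC=4 idx=1 pred=T actual=T -> ctr[1]=3
Ev 8: PC=3 idx=0 pred=T actual=T -> ctr[0]=3
Ev 9: PC=3 idx=0 pred=T actual=T -> ctr[0]=3
Ev 10: PC=3 idx=0 pred=T actual=N -> ctr[0]=2

Answer: 2 3 3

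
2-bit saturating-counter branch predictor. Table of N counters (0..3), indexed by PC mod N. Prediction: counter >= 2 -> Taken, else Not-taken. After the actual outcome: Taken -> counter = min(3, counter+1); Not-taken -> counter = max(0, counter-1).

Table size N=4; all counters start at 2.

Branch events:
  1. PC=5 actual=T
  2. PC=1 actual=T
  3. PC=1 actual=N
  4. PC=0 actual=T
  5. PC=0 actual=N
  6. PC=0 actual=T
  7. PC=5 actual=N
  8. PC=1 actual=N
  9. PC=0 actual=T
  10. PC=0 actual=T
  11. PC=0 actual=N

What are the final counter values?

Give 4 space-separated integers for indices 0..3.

Ev 1: PC=5 idx=1 pred=T actual=T -> ctr[1]=3
Ev 2: PC=1 idx=1 pred=T actual=T -> ctr[1]=3
Ev 3: PC=1 idx=1 pred=T actual=N -> ctr[1]=2
Ev 4: PC=0 idx=0 pred=T actual=T -> ctr[0]=3
Ev 5: PC=0 idx=0 pred=T actual=N -> ctr[0]=2
Ev 6: PC=0 idx=0 pred=T actual=T -> ctr[0]=3
Ev 7: PC=5 idx=1 pred=T actual=N -> ctr[1]=1
Ev 8: PC=1 idx=1 pred=N actual=N -> ctr[1]=0
Ev 9: PC=0 idx=0 pred=T actual=T -> ctr[0]=3
Ev 10: PC=0 idx=0 pred=T actual=T -> ctr[0]=3
Ev 11: PC=0 idx=0 pred=T actual=N -> ctr[0]=2

Answer: 2 0 2 2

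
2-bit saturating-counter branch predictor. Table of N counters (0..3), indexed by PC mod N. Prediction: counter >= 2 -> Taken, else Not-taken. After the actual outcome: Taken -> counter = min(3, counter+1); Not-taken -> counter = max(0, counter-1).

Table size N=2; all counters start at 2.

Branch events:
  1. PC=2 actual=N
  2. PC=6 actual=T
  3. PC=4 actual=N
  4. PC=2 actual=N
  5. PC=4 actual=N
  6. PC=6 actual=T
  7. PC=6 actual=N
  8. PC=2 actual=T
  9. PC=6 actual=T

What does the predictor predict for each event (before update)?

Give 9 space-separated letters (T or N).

Ev 1: PC=2 idx=0 pred=T actual=N -> ctr[0]=1
Ev 2: PC=6 idx=0 pred=N actual=T -> ctr[0]=2
Ev 3: PC=4 idx=0 pred=T actual=N -> ctr[0]=1
Ev 4: PC=2 idx=0 pred=N actual=N -> ctr[0]=0
Ev 5: PC=4 idx=0 pred=N actual=N -> ctr[0]=0
Ev 6: PC=6 idx=0 pred=N actual=T -> ctr[0]=1
Ev 7: PC=6 idx=0 pred=N actual=N -> ctr[0]=0
Ev 8: PC=2 idx=0 pred=N actual=T -> ctr[0]=1
Ev 9: PC=6 idx=0 pred=N actual=T -> ctr[0]=2

Answer: T N T N N N N N N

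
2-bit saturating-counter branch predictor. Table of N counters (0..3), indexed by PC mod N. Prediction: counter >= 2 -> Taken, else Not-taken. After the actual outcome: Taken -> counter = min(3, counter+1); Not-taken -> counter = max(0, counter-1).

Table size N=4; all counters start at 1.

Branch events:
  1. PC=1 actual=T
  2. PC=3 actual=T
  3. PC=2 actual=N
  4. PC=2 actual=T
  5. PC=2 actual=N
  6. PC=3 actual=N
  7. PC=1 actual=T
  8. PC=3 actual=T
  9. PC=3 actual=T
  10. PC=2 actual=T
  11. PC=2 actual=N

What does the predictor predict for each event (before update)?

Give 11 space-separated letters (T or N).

Ev 1: PC=1 idx=1 pred=N actual=T -> ctr[1]=2
Ev 2: PC=3 idx=3 pred=N actual=T -> ctr[3]=2
Ev 3: PC=2 idx=2 pred=N actual=N -> ctr[2]=0
Ev 4: PC=2 idx=2 pred=N actual=T -> ctr[2]=1
Ev 5: PC=2 idx=2 pred=N actual=N -> ctr[2]=0
Ev 6: PC=3 idx=3 pred=T actual=N -> ctr[3]=1
Ev 7: PC=1 idx=1 pred=T actual=T -> ctr[1]=3
Ev 8: PC=3 idx=3 pred=N actual=T -> ctr[3]=2
Ev 9: PC=3 idx=3 pred=T actual=T -> ctr[3]=3
Ev 10: PC=2 idx=2 pred=N actual=T -> ctr[2]=1
Ev 11: PC=2 idx=2 pred=N actual=N -> ctr[2]=0

Answer: N N N N N T T N T N N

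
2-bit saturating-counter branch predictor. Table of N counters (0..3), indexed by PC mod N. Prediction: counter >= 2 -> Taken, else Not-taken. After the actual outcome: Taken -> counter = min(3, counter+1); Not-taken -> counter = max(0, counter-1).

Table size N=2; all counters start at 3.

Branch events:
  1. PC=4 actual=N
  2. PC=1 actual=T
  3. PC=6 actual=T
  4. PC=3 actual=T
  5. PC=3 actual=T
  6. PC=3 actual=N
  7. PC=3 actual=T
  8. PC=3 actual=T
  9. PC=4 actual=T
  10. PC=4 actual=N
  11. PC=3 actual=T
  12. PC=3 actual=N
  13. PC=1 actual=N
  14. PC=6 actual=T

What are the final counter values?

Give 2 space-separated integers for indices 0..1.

Answer: 3 1

Derivation:
Ev 1: PC=4 idx=0 pred=T actual=N -> ctr[0]=2
Ev 2: PC=1 idx=1 pred=T actual=T -> ctr[1]=3
Ev 3: PC=6 idx=0 pred=T actual=T -> ctr[0]=3
Ev 4: PC=3 idx=1 pred=T actual=T -> ctr[1]=3
Ev 5: PC=3 idx=1 pred=T actual=T -> ctr[1]=3
Ev 6: PC=3 idx=1 pred=T actual=N -> ctr[1]=2
Ev 7: PC=3 idx=1 pred=T actual=T -> ctr[1]=3
Ev 8: PC=3 idx=1 pred=T actual=T -> ctr[1]=3
Ev 9: PC=4 idx=0 pred=T actual=T -> ctr[0]=3
Ev 10: PC=4 idx=0 pred=T actual=N -> ctr[0]=2
Ev 11: PC=3 idx=1 pred=T actual=T -> ctr[1]=3
Ev 12: PC=3 idx=1 pred=T actual=N -> ctr[1]=2
Ev 13: PC=1 idx=1 pred=T actual=N -> ctr[1]=1
Ev 14: PC=6 idx=0 pred=T actual=T -> ctr[0]=3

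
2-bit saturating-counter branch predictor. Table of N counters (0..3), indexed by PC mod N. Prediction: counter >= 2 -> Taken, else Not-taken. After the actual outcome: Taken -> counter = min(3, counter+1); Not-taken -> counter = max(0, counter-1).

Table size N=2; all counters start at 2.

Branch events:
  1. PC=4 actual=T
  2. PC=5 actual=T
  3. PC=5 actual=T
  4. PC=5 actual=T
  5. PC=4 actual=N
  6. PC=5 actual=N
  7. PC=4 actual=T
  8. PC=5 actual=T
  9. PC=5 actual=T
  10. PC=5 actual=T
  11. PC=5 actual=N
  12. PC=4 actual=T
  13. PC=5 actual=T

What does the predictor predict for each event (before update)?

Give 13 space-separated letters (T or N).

Answer: T T T T T T T T T T T T T

Derivation:
Ev 1: PC=4 idx=0 pred=T actual=T -> ctr[0]=3
Ev 2: PC=5 idx=1 pred=T actual=T -> ctr[1]=3
Ev 3: PC=5 idx=1 pred=T actual=T -> ctr[1]=3
Ev 4: PC=5 idx=1 pred=T actual=T -> ctr[1]=3
Ev 5: PC=4 idx=0 pred=T actual=N -> ctr[0]=2
Ev 6: PC=5 idx=1 pred=T actual=N -> ctr[1]=2
Ev 7: PC=4 idx=0 pred=T actual=T -> ctr[0]=3
Ev 8: PC=5 idx=1 pred=T actual=T -> ctr[1]=3
Ev 9: PC=5 idx=1 pred=T actual=T -> ctr[1]=3
Ev 10: PC=5 idx=1 pred=T actual=T -> ctr[1]=3
Ev 11: PC=5 idx=1 pred=T actual=N -> ctr[1]=2
Ev 12: PC=4 idx=0 pred=T actual=T -> ctr[0]=3
Ev 13: PC=5 idx=1 pred=T actual=T -> ctr[1]=3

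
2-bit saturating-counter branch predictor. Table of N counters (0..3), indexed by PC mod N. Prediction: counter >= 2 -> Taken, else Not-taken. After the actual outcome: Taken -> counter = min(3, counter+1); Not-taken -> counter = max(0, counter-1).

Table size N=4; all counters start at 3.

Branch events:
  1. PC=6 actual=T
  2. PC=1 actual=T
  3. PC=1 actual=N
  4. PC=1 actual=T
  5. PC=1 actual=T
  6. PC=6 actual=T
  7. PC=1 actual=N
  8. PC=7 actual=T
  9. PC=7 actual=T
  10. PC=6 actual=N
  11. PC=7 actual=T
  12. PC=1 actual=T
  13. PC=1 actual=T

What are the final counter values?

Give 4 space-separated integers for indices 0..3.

Answer: 3 3 2 3

Derivation:
Ev 1: PC=6 idx=2 pred=T actual=T -> ctr[2]=3
Ev 2: PC=1 idx=1 pred=T actual=T -> ctr[1]=3
Ev 3: PC=1 idx=1 pred=T actual=N -> ctr[1]=2
Ev 4: PC=1 idx=1 pred=T actual=T -> ctr[1]=3
Ev 5: PC=1 idx=1 pred=T actual=T -> ctr[1]=3
Ev 6: PC=6 idx=2 pred=T actual=T -> ctr[2]=3
Ev 7: PC=1 idx=1 pred=T actual=N -> ctr[1]=2
Ev 8: PC=7 idx=3 pred=T actual=T -> ctr[3]=3
Ev 9: PC=7 idx=3 pred=T actual=T -> ctr[3]=3
Ev 10: PC=6 idx=2 pred=T actual=N -> ctr[2]=2
Ev 11: PC=7 idx=3 pred=T actual=T -> ctr[3]=3
Ev 12: PC=1 idx=1 pred=T actual=T -> ctr[1]=3
Ev 13: PC=1 idx=1 pred=T actual=T -> ctr[1]=3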